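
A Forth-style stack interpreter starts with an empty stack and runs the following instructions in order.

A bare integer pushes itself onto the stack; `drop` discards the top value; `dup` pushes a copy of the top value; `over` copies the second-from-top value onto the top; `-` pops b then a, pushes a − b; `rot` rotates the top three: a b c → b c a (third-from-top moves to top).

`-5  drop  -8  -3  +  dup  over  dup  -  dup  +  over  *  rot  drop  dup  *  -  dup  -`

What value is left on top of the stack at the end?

0

-5   → [-5]
drop → []
-8   → [-8]
-3   → [-8, -3]
+    → [-11]
dup  → [-11, -11]
over → [-11, -11, -11]
dup  → [-11, -11, -11, -11]
-    → [-11, -11, 0]
dup  → [-11, -11, 0, 0]
+    → [-11, -11, 0]
over → [-11, -11, 0, -11]
*    → [-11, -11, 0]
rot  → [-11, 0, -11]
drop → [-11, 0]
dup  → [-11, 0, 0]
*    → [-11, 0]
-    → [-11]
dup  → [-11, -11]
-    → [0]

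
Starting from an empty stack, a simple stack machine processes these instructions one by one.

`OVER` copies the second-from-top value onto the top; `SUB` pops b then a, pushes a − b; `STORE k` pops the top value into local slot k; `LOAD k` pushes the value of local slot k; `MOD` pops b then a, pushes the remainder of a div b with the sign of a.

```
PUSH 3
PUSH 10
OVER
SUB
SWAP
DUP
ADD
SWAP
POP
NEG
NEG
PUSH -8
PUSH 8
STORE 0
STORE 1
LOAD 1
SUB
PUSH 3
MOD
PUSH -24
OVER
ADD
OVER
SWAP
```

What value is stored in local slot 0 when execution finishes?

8

PUSH 3    [3]
PUSH 10   [3, 10]
OVER      [3, 10, 3]
SUB       [3, 7]
SWAP      [7, 3]
DUP       [7, 3, 3]
ADD       [7, 6]
SWAP      [6, 7]
POP       [6]
NEG       [-6]
NEG       [6]
PUSH -8   [6, -8]
PUSH 8    [6, -8, 8]
STORE 0   [6, -8]
STORE 1   [6]
LOAD 1    [6, -8]
SUB       [14]
PUSH 3    [14, 3]
MOD       [2]
PUSH -24  [2, -24]
OVER      [2, -24, 2]
ADD       [2, -22]
OVER      [2, -22, 2]
SWAP      [2, 2, -22]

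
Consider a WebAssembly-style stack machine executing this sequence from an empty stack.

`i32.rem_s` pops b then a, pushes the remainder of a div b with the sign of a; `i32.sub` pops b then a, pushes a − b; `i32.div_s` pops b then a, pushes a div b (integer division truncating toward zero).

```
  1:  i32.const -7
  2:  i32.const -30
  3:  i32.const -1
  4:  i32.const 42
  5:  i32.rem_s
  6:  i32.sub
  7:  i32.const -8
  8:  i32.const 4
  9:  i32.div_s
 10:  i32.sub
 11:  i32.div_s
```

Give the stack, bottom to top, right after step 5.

i32.const -7  -> -7
i32.const -30 -> -7 -30
i32.const -1  -> -7 -30 -1
i32.const 42  -> -7 -30 -1 42
i32.rem_s     -> -7 -30 -1

[-7, -30, -1]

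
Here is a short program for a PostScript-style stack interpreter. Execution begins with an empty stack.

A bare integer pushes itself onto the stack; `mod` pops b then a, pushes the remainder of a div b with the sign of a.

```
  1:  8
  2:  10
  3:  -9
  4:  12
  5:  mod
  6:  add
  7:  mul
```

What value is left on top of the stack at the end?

8

8   : [8]
10  : [8, 10]
-9  : [8, 10, -9]
12  : [8, 10, -9, 12]
mod : [8, 10, -9]
add : [8, 1]
mul : [8]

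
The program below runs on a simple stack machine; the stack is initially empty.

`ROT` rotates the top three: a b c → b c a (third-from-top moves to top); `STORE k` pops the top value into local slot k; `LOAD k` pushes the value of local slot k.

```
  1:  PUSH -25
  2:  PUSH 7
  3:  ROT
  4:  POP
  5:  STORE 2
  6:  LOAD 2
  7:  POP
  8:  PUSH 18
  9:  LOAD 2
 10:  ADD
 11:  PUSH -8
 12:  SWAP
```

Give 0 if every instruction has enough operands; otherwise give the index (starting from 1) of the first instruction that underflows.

PUSH -25 : [-25]
PUSH 7   : [-25, 7]
ROT  — needs 3 operands, stack has 2 → underflow

3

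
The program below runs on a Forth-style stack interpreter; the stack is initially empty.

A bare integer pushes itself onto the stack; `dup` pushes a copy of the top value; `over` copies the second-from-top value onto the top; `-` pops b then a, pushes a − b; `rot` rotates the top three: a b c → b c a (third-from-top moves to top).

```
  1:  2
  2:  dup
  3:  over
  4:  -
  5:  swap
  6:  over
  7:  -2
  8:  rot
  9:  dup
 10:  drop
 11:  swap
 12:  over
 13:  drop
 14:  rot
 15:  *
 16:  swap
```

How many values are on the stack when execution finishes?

3

2    : 2
dup  : 2 2
over : 2 2 2
-    : 2 0
swap : 0 2
over : 0 2 0
-2   : 0 2 0 -2
rot  : 0 0 -2 2
dup  : 0 0 -2 2 2
drop : 0 0 -2 2
swap : 0 0 2 -2
over : 0 0 2 -2 2
drop : 0 0 2 -2
rot  : 0 2 -2 0
*    : 0 2 0
swap : 0 0 2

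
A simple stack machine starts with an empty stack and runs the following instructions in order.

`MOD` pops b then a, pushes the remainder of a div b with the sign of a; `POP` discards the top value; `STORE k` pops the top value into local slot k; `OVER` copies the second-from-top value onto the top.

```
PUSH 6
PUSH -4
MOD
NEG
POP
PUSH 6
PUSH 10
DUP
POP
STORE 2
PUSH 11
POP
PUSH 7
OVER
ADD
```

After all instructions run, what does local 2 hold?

10

PUSH 6  : 6
PUSH -4 : 6 -4
MOD     : 2
NEG     : -2
POP     : (empty)
PUSH 6  : 6
PUSH 10 : 6 10
DUP     : 6 10 10
POP     : 6 10
STORE 2 : 6
PUSH 11 : 6 11
POP     : 6
PUSH 7  : 6 7
OVER    : 6 7 6
ADD     : 6 13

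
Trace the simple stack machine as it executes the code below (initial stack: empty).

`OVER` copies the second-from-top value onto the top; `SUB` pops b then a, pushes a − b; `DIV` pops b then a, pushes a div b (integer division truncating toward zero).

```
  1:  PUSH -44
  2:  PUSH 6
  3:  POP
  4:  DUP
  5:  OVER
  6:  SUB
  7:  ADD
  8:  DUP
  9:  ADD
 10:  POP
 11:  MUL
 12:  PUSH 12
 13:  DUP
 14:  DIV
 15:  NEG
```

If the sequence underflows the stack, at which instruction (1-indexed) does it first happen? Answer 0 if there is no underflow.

PUSH -44 → [-44]
PUSH 6   → [-44, 6]
POP      → [-44]
DUP      → [-44, -44]
OVER     → [-44, -44, -44]
SUB      → [-44, 0]
ADD      → [-44]
DUP      → [-44, -44]
ADD      → [-88]
POP      → []
MUL  — needs 2 operands, stack has 0 → underflow

11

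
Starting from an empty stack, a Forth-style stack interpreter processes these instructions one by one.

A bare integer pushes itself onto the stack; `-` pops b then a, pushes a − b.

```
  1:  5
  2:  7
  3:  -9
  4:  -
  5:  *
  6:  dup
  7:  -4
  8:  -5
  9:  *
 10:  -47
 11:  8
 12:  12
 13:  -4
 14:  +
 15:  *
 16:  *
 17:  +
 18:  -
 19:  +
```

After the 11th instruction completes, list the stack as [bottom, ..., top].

[80, 80, 20, -47, 8]

5    [5]
7    [5, 7]
-9   [5, 7, -9]
-    [5, 16]
*    [80]
dup  [80, 80]
-4   [80, 80, -4]
-5   [80, 80, -4, -5]
*    [80, 80, 20]
-47  [80, 80, 20, -47]
8    [80, 80, 20, -47, 8]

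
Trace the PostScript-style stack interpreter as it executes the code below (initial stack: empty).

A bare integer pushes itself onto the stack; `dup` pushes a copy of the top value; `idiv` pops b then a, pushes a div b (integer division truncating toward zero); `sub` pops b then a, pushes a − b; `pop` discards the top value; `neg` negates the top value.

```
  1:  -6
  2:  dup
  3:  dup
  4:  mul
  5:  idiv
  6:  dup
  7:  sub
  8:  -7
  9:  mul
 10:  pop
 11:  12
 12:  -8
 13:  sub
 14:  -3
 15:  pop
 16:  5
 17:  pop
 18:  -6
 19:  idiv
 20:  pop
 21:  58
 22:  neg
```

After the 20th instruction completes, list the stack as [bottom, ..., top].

[]

-6   → -6
dup  → -6 -6
dup  → -6 -6 -6
mul  → -6 36
idiv → 0
dup  → 0 0
sub  → 0
-7   → 0 -7
mul  → 0
pop  → (empty)
12   → 12
-8   → 12 -8
sub  → 20
-3   → 20 -3
pop  → 20
5    → 20 5
pop  → 20
-6   → 20 -6
idiv → -3
pop  → (empty)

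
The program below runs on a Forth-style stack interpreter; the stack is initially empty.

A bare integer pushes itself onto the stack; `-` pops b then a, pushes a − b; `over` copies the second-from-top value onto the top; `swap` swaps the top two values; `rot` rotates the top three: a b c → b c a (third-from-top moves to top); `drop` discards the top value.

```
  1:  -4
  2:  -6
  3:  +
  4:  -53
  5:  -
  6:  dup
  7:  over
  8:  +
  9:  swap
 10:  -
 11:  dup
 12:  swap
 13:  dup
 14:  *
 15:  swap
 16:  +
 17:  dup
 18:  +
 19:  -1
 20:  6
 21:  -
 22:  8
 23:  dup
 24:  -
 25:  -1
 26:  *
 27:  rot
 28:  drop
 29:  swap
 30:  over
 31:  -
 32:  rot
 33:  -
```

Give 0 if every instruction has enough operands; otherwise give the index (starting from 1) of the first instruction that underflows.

32

-4   → [-4]
-6   → [-4, -6]
+    → [-10]
-53  → [-10, -53]
-    → [43]
dup  → [43, 43]
over → [43, 43, 43]
+    → [43, 86]
swap → [86, 43]
-    → [43]
dup  → [43, 43]
swap → [43, 43]
dup  → [43, 43, 43]
*    → [43, 1849]
swap → [1849, 43]
+    → [1892]
dup  → [1892, 1892]
+    → [3784]
-1   → [3784, -1]
6    → [3784, -1, 6]
-    → [3784, -7]
8    → [3784, -7, 8]
dup  → [3784, -7, 8, 8]
-    → [3784, -7, 0]
-1   → [3784, -7, 0, -1]
*    → [3784, -7, 0]
rot  → [-7, 0, 3784]
drop → [-7, 0]
swap → [0, -7]
over → [0, -7, 0]
-    → [0, -7]
rot  — needs 3 operands, stack has 2 → underflow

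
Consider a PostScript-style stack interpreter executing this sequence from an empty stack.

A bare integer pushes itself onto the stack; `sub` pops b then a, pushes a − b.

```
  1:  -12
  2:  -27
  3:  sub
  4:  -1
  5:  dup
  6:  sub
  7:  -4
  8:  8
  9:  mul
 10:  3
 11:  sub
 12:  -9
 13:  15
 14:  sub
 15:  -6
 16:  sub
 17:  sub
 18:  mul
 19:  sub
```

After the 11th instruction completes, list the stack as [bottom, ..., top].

[15, 0, -35]

-12 : [-12]
-27 : [-12, -27]
sub : [15]
-1  : [15, -1]
dup : [15, -1, -1]
sub : [15, 0]
-4  : [15, 0, -4]
8   : [15, 0, -4, 8]
mul : [15, 0, -32]
3   : [15, 0, -32, 3]
sub : [15, 0, -35]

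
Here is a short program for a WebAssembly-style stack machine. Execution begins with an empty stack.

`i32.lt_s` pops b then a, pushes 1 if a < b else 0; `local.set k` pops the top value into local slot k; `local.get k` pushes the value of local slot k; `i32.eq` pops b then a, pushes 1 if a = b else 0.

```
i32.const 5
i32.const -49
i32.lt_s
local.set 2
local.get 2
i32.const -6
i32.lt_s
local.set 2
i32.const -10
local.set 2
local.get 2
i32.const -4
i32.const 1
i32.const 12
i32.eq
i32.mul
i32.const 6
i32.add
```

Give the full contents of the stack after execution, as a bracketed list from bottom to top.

[-10, 6]

i32.const 5    [5]
i32.const -49  [5, -49]
i32.lt_s       [0]
local.set 2    []
local.get 2    [0]
i32.const -6   [0, -6]
i32.lt_s       [0]
local.set 2    []
i32.const -10  [-10]
local.set 2    []
local.get 2    [-10]
i32.const -4   [-10, -4]
i32.const 1    [-10, -4, 1]
i32.const 12   [-10, -4, 1, 12]
i32.eq         [-10, -4, 0]
i32.mul        [-10, 0]
i32.const 6    [-10, 0, 6]
i32.add        [-10, 6]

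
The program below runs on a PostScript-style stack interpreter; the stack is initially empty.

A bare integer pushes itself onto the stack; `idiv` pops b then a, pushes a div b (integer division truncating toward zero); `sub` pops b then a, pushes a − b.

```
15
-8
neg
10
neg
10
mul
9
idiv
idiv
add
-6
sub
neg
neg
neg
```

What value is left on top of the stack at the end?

-21

15   -> 15
-8   -> 15 -8
neg  -> 15 8
10   -> 15 8 10
neg  -> 15 8 -10
10   -> 15 8 -10 10
mul  -> 15 8 -100
9    -> 15 8 -100 9
idiv -> 15 8 -11
idiv -> 15 0
add  -> 15
-6   -> 15 -6
sub  -> 21
neg  -> -21
neg  -> 21
neg  -> -21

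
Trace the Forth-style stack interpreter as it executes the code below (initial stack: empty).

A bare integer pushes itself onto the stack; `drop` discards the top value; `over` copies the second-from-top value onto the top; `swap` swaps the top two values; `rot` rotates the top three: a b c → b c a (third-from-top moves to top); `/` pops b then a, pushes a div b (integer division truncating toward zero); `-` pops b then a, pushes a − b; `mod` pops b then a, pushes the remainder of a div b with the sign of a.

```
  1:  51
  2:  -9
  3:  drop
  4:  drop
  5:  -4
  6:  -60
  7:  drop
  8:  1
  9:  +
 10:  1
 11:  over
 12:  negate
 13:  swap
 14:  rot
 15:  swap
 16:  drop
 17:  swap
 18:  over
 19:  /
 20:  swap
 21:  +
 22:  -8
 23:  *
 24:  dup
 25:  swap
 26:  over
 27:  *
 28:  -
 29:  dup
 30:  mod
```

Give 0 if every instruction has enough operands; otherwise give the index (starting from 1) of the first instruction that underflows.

51     : [51]
-9     : [51, -9]
drop   : [51]
drop   : []
-4     : [-4]
-60    : [-4, -60]
drop   : [-4]
1      : [-4, 1]
+      : [-3]
1      : [-3, 1]
over   : [-3, 1, -3]
negate : [-3, 1, 3]
swap   : [-3, 3, 1]
rot    : [3, 1, -3]
swap   : [3, -3, 1]
drop   : [3, -3]
swap   : [-3, 3]
over   : [-3, 3, -3]
/      : [-3, -1]
swap   : [-1, -3]
+      : [-4]
-8     : [-4, -8]
*      : [32]
dup    : [32, 32]
swap   : [32, 32]
over   : [32, 32, 32]
*      : [32, 1024]
-      : [-992]
dup    : [-992, -992]
mod    : [0]

0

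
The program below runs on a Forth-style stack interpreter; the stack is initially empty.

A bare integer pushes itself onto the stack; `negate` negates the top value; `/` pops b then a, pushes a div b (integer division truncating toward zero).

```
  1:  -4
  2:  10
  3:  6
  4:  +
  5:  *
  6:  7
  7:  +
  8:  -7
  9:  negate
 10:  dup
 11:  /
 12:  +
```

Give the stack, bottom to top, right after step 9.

-4     : -4
10     : -4 10
6      : -4 10 6
+      : -4 16
*      : -64
7      : -64 7
+      : -57
-7     : -57 -7
negate : -57 7

[-57, 7]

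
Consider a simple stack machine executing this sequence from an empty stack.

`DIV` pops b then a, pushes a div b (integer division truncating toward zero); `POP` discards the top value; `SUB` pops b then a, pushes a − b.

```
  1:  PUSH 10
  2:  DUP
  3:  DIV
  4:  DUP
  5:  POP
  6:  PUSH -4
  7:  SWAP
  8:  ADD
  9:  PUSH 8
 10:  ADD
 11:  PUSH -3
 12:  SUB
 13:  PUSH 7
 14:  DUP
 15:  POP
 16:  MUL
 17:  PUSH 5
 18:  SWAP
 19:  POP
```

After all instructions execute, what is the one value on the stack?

PUSH 10 -> [10]
DUP     -> [10, 10]
DIV     -> [1]
DUP     -> [1, 1]
POP     -> [1]
PUSH -4 -> [1, -4]
SWAP    -> [-4, 1]
ADD     -> [-3]
PUSH 8  -> [-3, 8]
ADD     -> [5]
PUSH -3 -> [5, -3]
SUB     -> [8]
PUSH 7  -> [8, 7]
DUP     -> [8, 7, 7]
POP     -> [8, 7]
MUL     -> [56]
PUSH 5  -> [56, 5]
SWAP    -> [5, 56]
POP     -> [5]

5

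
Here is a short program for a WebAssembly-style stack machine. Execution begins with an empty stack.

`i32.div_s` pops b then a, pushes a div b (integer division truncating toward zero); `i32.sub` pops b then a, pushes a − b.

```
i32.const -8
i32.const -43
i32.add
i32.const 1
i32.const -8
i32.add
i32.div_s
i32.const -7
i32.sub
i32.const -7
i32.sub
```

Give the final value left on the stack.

21

i32.const -8  -> [-8]
i32.const -43 -> [-8, -43]
i32.add       -> [-51]
i32.const 1   -> [-51, 1]
i32.const -8  -> [-51, 1, -8]
i32.add       -> [-51, -7]
i32.div_s     -> [7]
i32.const -7  -> [7, -7]
i32.sub       -> [14]
i32.const -7  -> [14, -7]
i32.sub       -> [21]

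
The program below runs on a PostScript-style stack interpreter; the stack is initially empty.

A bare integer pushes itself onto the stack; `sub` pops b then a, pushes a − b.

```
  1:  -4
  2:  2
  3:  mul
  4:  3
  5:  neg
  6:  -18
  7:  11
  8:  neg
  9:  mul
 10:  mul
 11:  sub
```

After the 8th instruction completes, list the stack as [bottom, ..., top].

[-8, -3, -18, -11]

-4  : [-4]
2   : [-4, 2]
mul : [-8]
3   : [-8, 3]
neg : [-8, -3]
-18 : [-8, -3, -18]
11  : [-8, -3, -18, 11]
neg : [-8, -3, -18, -11]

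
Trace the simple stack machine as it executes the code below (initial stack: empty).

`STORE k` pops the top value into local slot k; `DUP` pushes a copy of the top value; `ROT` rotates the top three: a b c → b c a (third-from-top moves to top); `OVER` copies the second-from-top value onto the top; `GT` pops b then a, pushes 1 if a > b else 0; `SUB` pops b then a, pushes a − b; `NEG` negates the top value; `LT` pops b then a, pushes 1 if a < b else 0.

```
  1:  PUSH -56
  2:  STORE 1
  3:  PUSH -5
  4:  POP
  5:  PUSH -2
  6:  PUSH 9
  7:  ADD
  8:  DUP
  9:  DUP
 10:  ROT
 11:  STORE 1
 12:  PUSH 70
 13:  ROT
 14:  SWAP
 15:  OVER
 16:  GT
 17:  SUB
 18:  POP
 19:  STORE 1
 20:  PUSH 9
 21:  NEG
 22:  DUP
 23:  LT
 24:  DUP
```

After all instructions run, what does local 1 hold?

PUSH -56  [-56]
STORE 1   []
PUSH -5   [-5]
POP       []
PUSH -2   [-2]
PUSH 9    [-2, 9]
ADD       [7]
DUP       [7, 7]
DUP       [7, 7, 7]
ROT       [7, 7, 7]
STORE 1   [7, 7]
PUSH 70   [7, 7, 70]
ROT       [7, 70, 7]
SWAP      [7, 7, 70]
OVER      [7, 7, 70, 7]
GT        [7, 7, 1]
SUB       [7, 6]
POP       [7]
STORE 1   []
PUSH 9    [9]
NEG       [-9]
DUP       [-9, -9]
LT        [0]
DUP       [0, 0]

7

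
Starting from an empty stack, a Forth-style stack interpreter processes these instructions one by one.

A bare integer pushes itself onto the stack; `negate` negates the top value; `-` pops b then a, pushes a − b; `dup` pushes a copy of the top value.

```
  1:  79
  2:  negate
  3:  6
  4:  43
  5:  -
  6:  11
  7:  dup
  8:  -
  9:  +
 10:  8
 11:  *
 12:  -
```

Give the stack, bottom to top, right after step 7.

79      79
negate  -79
6       -79 6
43      -79 6 43
-       -79 -37
11      -79 -37 11
dup     -79 -37 11 11

[-79, -37, 11, 11]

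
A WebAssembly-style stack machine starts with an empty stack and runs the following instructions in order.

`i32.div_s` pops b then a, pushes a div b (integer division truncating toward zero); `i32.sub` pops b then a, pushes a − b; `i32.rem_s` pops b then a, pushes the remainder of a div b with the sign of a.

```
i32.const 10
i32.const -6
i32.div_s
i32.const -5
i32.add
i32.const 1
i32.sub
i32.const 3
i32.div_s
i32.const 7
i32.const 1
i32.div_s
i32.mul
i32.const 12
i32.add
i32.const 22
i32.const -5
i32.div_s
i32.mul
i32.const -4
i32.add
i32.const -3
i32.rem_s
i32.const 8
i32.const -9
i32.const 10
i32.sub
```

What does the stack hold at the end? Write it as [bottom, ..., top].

i32.const 10 -> 10
i32.const -6 -> 10 -6
i32.div_s    -> -1
i32.const -5 -> -1 -5
i32.add      -> -6
i32.const 1  -> -6 1
i32.sub      -> -7
i32.const 3  -> -7 3
i32.div_s    -> -2
i32.const 7  -> -2 7
i32.const 1  -> -2 7 1
i32.div_s    -> -2 7
i32.mul      -> -14
i32.const 12 -> -14 12
i32.add      -> -2
i32.const 22 -> -2 22
i32.const -5 -> -2 22 -5
i32.div_s    -> -2 -4
i32.mul      -> 8
i32.const -4 -> 8 -4
i32.add      -> 4
i32.const -3 -> 4 -3
i32.rem_s    -> 1
i32.const 8  -> 1 8
i32.const -9 -> 1 8 -9
i32.const 10 -> 1 8 -9 10
i32.sub      -> 1 8 -19

[1, 8, -19]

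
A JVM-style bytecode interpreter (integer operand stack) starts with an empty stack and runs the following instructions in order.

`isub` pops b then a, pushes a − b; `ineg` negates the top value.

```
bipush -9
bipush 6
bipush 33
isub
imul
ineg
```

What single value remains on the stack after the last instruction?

bipush -9 -> [-9]
bipush 6  -> [-9, 6]
bipush 33 -> [-9, 6, 33]
isub      -> [-9, -27]
imul      -> [243]
ineg      -> [-243]

-243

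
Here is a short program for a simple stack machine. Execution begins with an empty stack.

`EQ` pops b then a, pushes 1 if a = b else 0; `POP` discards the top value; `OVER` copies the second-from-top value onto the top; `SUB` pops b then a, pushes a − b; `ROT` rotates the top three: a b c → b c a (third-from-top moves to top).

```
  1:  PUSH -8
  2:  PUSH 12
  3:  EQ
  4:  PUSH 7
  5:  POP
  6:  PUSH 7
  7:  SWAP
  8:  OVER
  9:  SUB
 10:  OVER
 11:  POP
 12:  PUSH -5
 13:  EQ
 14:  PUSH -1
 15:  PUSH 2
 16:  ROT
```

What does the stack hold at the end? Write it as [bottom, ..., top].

PUSH -8  -8
PUSH 12  -8 12
EQ       0
PUSH 7   0 7
POP      0
PUSH 7   0 7
SWAP     7 0
OVER     7 0 7
SUB      7 -7
OVER     7 -7 7
POP      7 -7
PUSH -5  7 -7 -5
EQ       7 0
PUSH -1  7 0 -1
PUSH 2   7 0 -1 2
ROT      7 -1 2 0

[7, -1, 2, 0]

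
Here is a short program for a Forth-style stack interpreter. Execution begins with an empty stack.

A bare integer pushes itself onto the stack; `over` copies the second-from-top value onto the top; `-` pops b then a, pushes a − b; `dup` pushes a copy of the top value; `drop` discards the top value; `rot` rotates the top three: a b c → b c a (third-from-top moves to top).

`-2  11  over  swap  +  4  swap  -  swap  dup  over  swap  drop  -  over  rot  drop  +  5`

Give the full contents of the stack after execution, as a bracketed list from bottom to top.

-2   → -2
11   → -2 11
over → -2 11 -2
swap → -2 -2 11
+    → -2 9
4    → -2 9 4
swap → -2 4 9
-    → -2 -5
swap → -5 -2
dup  → -5 -2 -2
over → -5 -2 -2 -2
swap → -5 -2 -2 -2
drop → -5 -2 -2
-    → -5 0
over → -5 0 -5
rot  → 0 -5 -5
drop → 0 -5
+    → -5
5    → -5 5

[-5, 5]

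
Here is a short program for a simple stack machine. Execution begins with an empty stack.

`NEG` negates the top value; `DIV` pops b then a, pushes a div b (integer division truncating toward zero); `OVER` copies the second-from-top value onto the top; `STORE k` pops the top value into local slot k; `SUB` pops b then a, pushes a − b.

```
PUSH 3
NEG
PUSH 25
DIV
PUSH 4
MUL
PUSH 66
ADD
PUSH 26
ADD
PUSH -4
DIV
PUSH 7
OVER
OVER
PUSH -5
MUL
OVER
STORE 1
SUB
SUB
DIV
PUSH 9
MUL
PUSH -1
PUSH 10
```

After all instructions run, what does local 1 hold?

PUSH 3  -> 3
NEG     -> -3
PUSH 25 -> -3 25
DIV     -> 0
PUSH 4  -> 0 4
MUL     -> 0
PUSH 66 -> 0 66
ADD     -> 66
PUSH 26 -> 66 26
ADD     -> 92
PUSH -4 -> 92 -4
DIV     -> -23
PUSH 7  -> -23 7
OVER    -> -23 7 -23
OVER    -> -23 7 -23 7
PUSH -5 -> -23 7 -23 7 -5
MUL     -> -23 7 -23 -35
OVER    -> -23 7 -23 -35 -23
STORE 1 -> -23 7 -23 -35
SUB     -> -23 7 12
SUB     -> -23 -5
DIV     -> 4
PUSH 9  -> 4 9
MUL     -> 36
PUSH -1 -> 36 -1
PUSH 10 -> 36 -1 10

-23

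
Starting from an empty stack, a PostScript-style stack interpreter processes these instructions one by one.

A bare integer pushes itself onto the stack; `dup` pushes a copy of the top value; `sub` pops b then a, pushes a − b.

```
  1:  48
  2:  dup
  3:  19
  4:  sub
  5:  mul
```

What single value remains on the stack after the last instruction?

1392

48  : [48]
dup : [48, 48]
19  : [48, 48, 19]
sub : [48, 29]
mul : [1392]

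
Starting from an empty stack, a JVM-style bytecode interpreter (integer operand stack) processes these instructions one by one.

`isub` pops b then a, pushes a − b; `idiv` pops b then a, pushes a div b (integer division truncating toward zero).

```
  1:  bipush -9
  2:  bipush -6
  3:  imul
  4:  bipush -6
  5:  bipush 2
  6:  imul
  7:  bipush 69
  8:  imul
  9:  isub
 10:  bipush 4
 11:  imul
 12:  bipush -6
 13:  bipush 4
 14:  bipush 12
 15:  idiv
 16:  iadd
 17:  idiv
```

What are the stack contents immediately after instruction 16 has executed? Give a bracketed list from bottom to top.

[3528, -6]

bipush -9 : -9
bipush -6 : -9 -6
imul      : 54
bipush -6 : 54 -6
bipush 2  : 54 -6 2
imul      : 54 -12
bipush 69 : 54 -12 69
imul      : 54 -828
isub      : 882
bipush 4  : 882 4
imul      : 3528
bipush -6 : 3528 -6
bipush 4  : 3528 -6 4
bipush 12 : 3528 -6 4 12
idiv      : 3528 -6 0
iadd      : 3528 -6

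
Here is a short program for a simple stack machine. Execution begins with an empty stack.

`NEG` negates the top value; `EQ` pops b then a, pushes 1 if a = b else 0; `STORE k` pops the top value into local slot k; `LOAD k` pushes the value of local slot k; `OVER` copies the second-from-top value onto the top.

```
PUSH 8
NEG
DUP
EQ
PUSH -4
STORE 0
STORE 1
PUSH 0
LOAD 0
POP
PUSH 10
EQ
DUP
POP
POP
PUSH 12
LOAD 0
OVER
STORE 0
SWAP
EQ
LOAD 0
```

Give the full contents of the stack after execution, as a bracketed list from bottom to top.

[0, 12]

PUSH 8  → 8
NEG     → -8
DUP     → -8 -8
EQ      → 1
PUSH -4 → 1 -4
STORE 0 → 1
STORE 1 → (empty)
PUSH 0  → 0
LOAD 0  → 0 -4
POP     → 0
PUSH 10 → 0 10
EQ      → 0
DUP     → 0 0
POP     → 0
POP     → (empty)
PUSH 12 → 12
LOAD 0  → 12 -4
OVER    → 12 -4 12
STORE 0 → 12 -4
SWAP    → -4 12
EQ      → 0
LOAD 0  → 0 12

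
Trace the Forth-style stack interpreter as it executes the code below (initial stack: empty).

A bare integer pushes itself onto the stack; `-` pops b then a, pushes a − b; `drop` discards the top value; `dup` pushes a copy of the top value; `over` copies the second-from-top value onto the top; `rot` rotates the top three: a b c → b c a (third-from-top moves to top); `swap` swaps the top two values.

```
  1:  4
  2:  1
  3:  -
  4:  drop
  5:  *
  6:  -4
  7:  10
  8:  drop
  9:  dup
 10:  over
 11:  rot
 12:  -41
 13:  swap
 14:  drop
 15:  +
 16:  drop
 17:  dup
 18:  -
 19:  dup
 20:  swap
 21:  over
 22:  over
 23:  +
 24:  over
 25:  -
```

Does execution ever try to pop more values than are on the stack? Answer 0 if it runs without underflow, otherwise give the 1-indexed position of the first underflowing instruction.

5

4    → [4]
1    → [4, 1]
-    → [3]
drop → []
*  — needs 2 operands, stack has 0 → underflow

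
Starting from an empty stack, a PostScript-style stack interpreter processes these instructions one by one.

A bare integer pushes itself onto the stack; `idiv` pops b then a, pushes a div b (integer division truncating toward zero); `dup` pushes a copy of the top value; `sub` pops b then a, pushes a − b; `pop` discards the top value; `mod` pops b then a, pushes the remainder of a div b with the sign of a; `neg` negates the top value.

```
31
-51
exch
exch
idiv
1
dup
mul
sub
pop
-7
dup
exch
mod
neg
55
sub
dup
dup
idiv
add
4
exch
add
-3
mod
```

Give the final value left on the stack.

31   → [31]
-51  → [31, -51]
exch → [-51, 31]
exch → [31, -51]
idiv → [0]
1    → [0, 1]
dup  → [0, 1, 1]
mul  → [0, 1]
sub  → [-1]
pop  → []
-7   → [-7]
dup  → [-7, -7]
exch → [-7, -7]
mod  → [0]
neg  → [0]
55   → [0, 55]
sub  → [-55]
dup  → [-55, -55]
dup  → [-55, -55, -55]
idiv → [-55, 1]
add  → [-54]
4    → [-54, 4]
exch → [4, -54]
add  → [-50]
-3   → [-50, -3]
mod  → [-2]

-2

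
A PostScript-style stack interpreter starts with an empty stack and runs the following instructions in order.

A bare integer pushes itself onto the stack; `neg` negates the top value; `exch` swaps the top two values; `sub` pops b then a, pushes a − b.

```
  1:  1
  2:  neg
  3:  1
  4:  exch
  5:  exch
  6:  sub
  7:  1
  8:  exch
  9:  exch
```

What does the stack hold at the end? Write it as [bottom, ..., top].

[-2, 1]

1    → [1]
neg  → [-1]
1    → [-1, 1]
exch → [1, -1]
exch → [-1, 1]
sub  → [-2]
1    → [-2, 1]
exch → [1, -2]
exch → [-2, 1]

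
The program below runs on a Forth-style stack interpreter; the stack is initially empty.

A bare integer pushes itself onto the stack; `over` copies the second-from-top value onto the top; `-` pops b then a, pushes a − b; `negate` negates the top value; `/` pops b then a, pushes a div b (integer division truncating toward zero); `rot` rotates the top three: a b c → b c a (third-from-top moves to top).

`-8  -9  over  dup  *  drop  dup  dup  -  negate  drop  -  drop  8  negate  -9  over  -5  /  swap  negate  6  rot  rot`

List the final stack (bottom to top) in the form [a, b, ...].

-8     → -8
-9     → -8 -9
over   → -8 -9 -8
dup    → -8 -9 -8 -8
*      → -8 -9 64
drop   → -8 -9
dup    → -8 -9 -9
dup    → -8 -9 -9 -9
-      → -8 -9 0
negate → -8 -9 0
drop   → -8 -9
-      → 1
drop   → (empty)
8      → 8
negate → -8
-9     → -8 -9
over   → -8 -9 -8
-5     → -8 -9 -8 -5
/      → -8 -9 1
swap   → -8 1 -9
negate → -8 1 9
6      → -8 1 9 6
rot    → -8 9 6 1
rot    → -8 6 1 9

[-8, 6, 1, 9]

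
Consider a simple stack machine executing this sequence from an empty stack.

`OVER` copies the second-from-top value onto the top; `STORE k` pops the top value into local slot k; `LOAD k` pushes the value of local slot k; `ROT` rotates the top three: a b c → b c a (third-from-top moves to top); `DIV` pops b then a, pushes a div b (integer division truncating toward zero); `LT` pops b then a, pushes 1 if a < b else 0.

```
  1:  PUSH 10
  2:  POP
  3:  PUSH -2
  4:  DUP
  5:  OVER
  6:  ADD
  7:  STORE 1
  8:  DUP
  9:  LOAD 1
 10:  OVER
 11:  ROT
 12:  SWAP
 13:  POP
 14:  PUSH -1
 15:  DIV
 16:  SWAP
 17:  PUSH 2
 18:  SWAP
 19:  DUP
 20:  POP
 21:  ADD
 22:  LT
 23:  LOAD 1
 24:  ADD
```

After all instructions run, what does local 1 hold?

PUSH 10 -> [10]
POP     -> []
PUSH -2 -> [-2]
DUP     -> [-2, -2]
OVER    -> [-2, -2, -2]
ADD     -> [-2, -4]
STORE 1 -> [-2]
DUP     -> [-2, -2]
LOAD 1  -> [-2, -2, -4]
OVER    -> [-2, -2, -4, -2]
ROT     -> [-2, -4, -2, -2]
SWAP    -> [-2, -4, -2, -2]
POP     -> [-2, -4, -2]
PUSH -1 -> [-2, -4, -2, -1]
DIV     -> [-2, -4, 2]
SWAP    -> [-2, 2, -4]
PUSH 2  -> [-2, 2, -4, 2]
SWAP    -> [-2, 2, 2, -4]
DUP     -> [-2, 2, 2, -4, -4]
POP     -> [-2, 2, 2, -4]
ADD     -> [-2, 2, -2]
LT      -> [-2, 0]
LOAD 1  -> [-2, 0, -4]
ADD     -> [-2, -4]

-4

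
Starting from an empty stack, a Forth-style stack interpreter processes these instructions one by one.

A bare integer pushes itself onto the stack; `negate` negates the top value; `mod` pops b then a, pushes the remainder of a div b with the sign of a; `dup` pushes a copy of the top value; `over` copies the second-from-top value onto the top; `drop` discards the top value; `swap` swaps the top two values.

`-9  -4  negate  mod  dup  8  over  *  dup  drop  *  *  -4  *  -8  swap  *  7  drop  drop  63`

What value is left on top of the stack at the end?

63

-9     → -9
-4     → -9 -4
negate → -9 4
mod    → -1
dup    → -1 -1
8      → -1 -1 8
over   → -1 -1 8 -1
*      → -1 -1 -8
dup    → -1 -1 -8 -8
drop   → -1 -1 -8
*      → -1 8
*      → -8
-4     → -8 -4
*      → 32
-8     → 32 -8
swap   → -8 32
*      → -256
7      → -256 7
drop   → -256
drop   → (empty)
63     → 63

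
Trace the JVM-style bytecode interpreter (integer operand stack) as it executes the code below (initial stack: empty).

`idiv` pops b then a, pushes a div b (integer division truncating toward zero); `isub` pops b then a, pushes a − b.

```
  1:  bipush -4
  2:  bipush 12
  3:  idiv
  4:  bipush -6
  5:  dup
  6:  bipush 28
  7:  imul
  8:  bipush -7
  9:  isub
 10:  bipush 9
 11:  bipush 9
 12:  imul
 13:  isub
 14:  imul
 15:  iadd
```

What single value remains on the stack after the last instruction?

1452

bipush -4 → -4
bipush 12 → -4 12
idiv      → 0
bipush -6 → 0 -6
dup       → 0 -6 -6
bipush 28 → 0 -6 -6 28
imul      → 0 -6 -168
bipush -7 → 0 -6 -168 -7
isub      → 0 -6 -161
bipush 9  → 0 -6 -161 9
bipush 9  → 0 -6 -161 9 9
imul      → 0 -6 -161 81
isub      → 0 -6 -242
imul      → 0 1452
iadd      → 1452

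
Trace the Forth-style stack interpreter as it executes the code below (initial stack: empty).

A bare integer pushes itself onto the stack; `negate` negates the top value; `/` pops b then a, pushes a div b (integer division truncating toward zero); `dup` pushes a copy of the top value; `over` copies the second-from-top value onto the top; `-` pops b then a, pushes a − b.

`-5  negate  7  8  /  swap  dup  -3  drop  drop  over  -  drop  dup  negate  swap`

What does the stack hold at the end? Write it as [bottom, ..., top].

[0, 0]

-5     -> -5
negate -> 5
7      -> 5 7
8      -> 5 7 8
/      -> 5 0
swap   -> 0 5
dup    -> 0 5 5
-3     -> 0 5 5 -3
drop   -> 0 5 5
drop   -> 0 5
over   -> 0 5 0
-      -> 0 5
drop   -> 0
dup    -> 0 0
negate -> 0 0
swap   -> 0 0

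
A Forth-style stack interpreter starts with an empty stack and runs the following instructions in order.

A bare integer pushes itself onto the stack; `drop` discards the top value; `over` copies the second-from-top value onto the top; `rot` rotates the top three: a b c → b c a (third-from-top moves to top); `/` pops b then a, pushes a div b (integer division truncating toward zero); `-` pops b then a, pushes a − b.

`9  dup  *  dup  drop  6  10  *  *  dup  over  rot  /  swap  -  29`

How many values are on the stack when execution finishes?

2

9    → 9
dup  → 9 9
*    → 81
dup  → 81 81
drop → 81
6    → 81 6
10   → 81 6 10
*    → 81 60
*    → 4860
dup  → 4860 4860
over → 4860 4860 4860
rot  → 4860 4860 4860
/    → 4860 1
swap → 1 4860
-    → -4859
29   → -4859 29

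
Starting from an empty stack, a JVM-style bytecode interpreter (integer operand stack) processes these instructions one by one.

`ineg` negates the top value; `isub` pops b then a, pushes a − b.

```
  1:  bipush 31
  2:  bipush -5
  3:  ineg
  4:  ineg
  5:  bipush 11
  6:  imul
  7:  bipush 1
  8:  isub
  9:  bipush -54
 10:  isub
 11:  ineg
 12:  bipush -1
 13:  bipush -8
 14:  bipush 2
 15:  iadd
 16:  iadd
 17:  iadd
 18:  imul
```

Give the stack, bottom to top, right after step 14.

bipush 31  → [31]
bipush -5  → [31, -5]
ineg       → [31, 5]
ineg       → [31, -5]
bipush 11  → [31, -5, 11]
imul       → [31, -55]
bipush 1   → [31, -55, 1]
isub       → [31, -56]
bipush -54 → [31, -56, -54]
isub       → [31, -2]
ineg       → [31, 2]
bipush -1  → [31, 2, -1]
bipush -8  → [31, 2, -1, -8]
bipush 2   → [31, 2, -1, -8, 2]

[31, 2, -1, -8, 2]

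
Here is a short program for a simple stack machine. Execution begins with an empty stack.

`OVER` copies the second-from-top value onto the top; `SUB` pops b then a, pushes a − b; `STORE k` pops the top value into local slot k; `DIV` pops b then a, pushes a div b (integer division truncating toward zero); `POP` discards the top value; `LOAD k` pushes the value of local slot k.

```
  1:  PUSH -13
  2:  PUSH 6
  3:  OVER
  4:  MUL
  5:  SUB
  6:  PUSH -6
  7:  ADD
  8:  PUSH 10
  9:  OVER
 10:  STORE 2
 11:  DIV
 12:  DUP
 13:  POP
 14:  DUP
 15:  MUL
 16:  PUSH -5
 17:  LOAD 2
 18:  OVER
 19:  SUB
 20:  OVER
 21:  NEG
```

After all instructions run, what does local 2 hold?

PUSH -13  [-13]
PUSH 6    [-13, 6]
OVER      [-13, 6, -13]
MUL       [-13, -78]
SUB       [65]
PUSH -6   [65, -6]
ADD       [59]
PUSH 10   [59, 10]
OVER      [59, 10, 59]
STORE 2   [59, 10]
DIV       [5]
DUP       [5, 5]
POP       [5]
DUP       [5, 5]
MUL       [25]
PUSH -5   [25, -5]
LOAD 2    [25, -5, 59]
OVER      [25, -5, 59, -5]
SUB       [25, -5, 64]
OVER      [25, -5, 64, -5]
NEG       [25, -5, 64, 5]

59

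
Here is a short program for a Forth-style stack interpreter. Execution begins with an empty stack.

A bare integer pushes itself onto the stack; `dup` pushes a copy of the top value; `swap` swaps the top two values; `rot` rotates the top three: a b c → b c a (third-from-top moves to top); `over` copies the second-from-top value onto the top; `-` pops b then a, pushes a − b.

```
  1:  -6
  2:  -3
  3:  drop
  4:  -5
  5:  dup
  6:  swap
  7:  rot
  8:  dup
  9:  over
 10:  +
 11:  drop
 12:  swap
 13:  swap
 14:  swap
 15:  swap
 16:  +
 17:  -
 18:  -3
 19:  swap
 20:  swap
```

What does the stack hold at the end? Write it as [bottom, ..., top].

[6, -3]

-6   -> -6
-3   -> -6 -3
drop -> -6
-5   -> -6 -5
dup  -> -6 -5 -5
swap -> -6 -5 -5
rot  -> -5 -5 -6
dup  -> -5 -5 -6 -6
over -> -5 -5 -6 -6 -6
+    -> -5 -5 -6 -12
drop -> -5 -5 -6
swap -> -5 -6 -5
swap -> -5 -5 -6
swap -> -5 -6 -5
swap -> -5 -5 -6
+    -> -5 -11
-    -> 6
-3   -> 6 -3
swap -> -3 6
swap -> 6 -3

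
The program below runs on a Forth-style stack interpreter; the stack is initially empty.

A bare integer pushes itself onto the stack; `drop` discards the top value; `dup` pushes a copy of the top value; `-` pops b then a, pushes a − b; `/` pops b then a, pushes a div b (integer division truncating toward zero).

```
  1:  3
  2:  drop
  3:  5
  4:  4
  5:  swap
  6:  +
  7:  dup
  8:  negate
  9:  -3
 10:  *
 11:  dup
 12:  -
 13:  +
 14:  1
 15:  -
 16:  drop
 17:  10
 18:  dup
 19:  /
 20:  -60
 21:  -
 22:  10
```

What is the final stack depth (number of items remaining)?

2

3       3
drop    (empty)
5       5
4       5 4
swap    4 5
+       9
dup     9 9
negate  9 -9
-3      9 -9 -3
*       9 27
dup     9 27 27
-       9 0
+       9
1       9 1
-       8
drop    (empty)
10      10
dup     10 10
/       1
-60     1 -60
-       61
10      61 10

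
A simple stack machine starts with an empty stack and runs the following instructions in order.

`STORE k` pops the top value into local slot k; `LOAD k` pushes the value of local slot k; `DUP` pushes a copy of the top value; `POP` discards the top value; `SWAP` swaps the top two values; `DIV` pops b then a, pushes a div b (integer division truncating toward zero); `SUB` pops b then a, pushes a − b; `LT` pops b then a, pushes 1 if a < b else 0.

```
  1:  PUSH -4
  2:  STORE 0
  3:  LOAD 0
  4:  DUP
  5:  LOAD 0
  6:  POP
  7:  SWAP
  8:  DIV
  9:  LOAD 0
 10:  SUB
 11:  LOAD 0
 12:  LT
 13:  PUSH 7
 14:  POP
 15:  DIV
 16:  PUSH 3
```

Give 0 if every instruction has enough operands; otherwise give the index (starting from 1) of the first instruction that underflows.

PUSH -4  -4
STORE 0  (empty)
LOAD 0   -4
DUP      -4 -4
LOAD 0   -4 -4 -4
POP      -4 -4
SWAP     -4 -4
DIV      1
LOAD 0   1 -4
SUB      5
LOAD 0   5 -4
LT       0
PUSH 7   0 7
POP      0
DIV  — needs 2 operands, stack has 1 → underflow

15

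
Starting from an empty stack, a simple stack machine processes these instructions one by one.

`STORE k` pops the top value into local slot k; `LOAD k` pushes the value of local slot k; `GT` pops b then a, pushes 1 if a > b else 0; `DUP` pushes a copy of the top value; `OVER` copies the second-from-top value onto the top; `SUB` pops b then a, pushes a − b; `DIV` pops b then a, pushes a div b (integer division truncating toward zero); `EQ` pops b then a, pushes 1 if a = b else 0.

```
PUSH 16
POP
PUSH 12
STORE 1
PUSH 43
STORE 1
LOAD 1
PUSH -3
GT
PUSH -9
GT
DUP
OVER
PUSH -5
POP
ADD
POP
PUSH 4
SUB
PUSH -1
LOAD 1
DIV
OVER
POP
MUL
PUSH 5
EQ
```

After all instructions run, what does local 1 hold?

PUSH 16 → 16
POP     → (empty)
PUSH 12 → 12
STORE 1 → (empty)
PUSH 43 → 43
STORE 1 → (empty)
LOAD 1  → 43
PUSH -3 → 43 -3
GT      → 1
PUSH -9 → 1 -9
GT      → 1
DUP     → 1 1
OVER    → 1 1 1
PUSH -5 → 1 1 1 -5
POP     → 1 1 1
ADD     → 1 2
POP     → 1
PUSH 4  → 1 4
SUB     → -3
PUSH -1 → -3 -1
LOAD 1  → -3 -1 43
DIV     → -3 0
OVER    → -3 0 -3
POP     → -3 0
MUL     → 0
PUSH 5  → 0 5
EQ      → 0

43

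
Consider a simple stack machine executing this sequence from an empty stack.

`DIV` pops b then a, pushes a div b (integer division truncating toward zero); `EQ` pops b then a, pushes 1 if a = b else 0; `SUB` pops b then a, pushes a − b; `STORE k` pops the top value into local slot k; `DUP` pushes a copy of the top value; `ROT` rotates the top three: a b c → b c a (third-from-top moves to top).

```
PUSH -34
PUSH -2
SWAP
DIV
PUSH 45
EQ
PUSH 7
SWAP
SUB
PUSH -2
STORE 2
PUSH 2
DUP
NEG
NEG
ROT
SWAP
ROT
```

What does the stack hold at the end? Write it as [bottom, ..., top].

PUSH -34 : [-34]
PUSH -2  : [-34, -2]
SWAP     : [-2, -34]
DIV      : [0]
PUSH 45  : [0, 45]
EQ       : [0]
PUSH 7   : [0, 7]
SWAP     : [7, 0]
SUB      : [7]
PUSH -2  : [7, -2]
STORE 2  : [7]
PUSH 2   : [7, 2]
DUP      : [7, 2, 2]
NEG      : [7, 2, -2]
NEG      : [7, 2, 2]
ROT      : [2, 2, 7]
SWAP     : [2, 7, 2]
ROT      : [7, 2, 2]

[7, 2, 2]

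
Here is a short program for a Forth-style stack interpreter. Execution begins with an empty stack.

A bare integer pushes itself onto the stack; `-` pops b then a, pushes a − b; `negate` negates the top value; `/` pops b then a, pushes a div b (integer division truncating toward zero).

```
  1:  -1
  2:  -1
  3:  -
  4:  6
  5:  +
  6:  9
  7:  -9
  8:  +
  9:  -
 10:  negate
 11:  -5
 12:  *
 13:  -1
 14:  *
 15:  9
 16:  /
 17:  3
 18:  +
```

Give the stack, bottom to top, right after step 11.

[-6, -5]

-1     -> [-1]
-1     -> [-1, -1]
-      -> [0]
6      -> [0, 6]
+      -> [6]
9      -> [6, 9]
-9     -> [6, 9, -9]
+      -> [6, 0]
-      -> [6]
negate -> [-6]
-5     -> [-6, -5]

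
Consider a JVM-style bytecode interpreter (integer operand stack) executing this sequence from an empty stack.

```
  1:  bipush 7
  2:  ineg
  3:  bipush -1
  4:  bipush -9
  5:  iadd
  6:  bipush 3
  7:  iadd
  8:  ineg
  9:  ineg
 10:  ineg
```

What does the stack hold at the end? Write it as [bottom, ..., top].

[-7, 7]

bipush 7  → 7
ineg      → -7
bipush -1 → -7 -1
bipush -9 → -7 -1 -9
iadd      → -7 -10
bipush 3  → -7 -10 3
iadd      → -7 -7
ineg      → -7 7
ineg      → -7 -7
ineg      → -7 7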